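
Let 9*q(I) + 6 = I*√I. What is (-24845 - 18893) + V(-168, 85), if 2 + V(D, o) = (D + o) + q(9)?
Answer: -131462/3 ≈ -43821.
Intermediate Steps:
q(I) = -⅔ + I^(3/2)/9 (q(I) = -⅔ + (I*√I)/9 = -⅔ + I^(3/2)/9)
V(D, o) = ⅓ + D + o (V(D, o) = -2 + ((D + o) + (-⅔ + 9^(3/2)/9)) = -2 + ((D + o) + (-⅔ + (⅑)*27)) = -2 + ((D + o) + (-⅔ + 3)) = -2 + ((D + o) + 7/3) = -2 + (7/3 + D + o) = ⅓ + D + o)
(-24845 - 18893) + V(-168, 85) = (-24845 - 18893) + (⅓ - 168 + 85) = -43738 - 248/3 = -131462/3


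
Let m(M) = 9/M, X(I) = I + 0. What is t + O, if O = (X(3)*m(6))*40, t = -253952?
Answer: -253772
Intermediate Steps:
X(I) = I
O = 180 (O = (3*(9/6))*40 = (3*(9*(⅙)))*40 = (3*(3/2))*40 = (9/2)*40 = 180)
t + O = -253952 + 180 = -253772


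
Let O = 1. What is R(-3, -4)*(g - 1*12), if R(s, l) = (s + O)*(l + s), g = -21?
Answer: -462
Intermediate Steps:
R(s, l) = (1 + s)*(l + s) (R(s, l) = (s + 1)*(l + s) = (1 + s)*(l + s))
R(-3, -4)*(g - 1*12) = (-4 - 3 + (-3)**2 - 4*(-3))*(-21 - 1*12) = (-4 - 3 + 9 + 12)*(-21 - 12) = 14*(-33) = -462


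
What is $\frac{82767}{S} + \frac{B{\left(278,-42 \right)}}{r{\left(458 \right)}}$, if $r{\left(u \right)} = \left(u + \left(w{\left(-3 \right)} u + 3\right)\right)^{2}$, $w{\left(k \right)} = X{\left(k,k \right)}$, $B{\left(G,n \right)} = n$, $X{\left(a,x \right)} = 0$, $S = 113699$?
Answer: $\frac{17584950249}{24163425179} \approx 0.72775$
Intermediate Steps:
$w{\left(k \right)} = 0$
$r{\left(u \right)} = \left(3 + u\right)^{2}$ ($r{\left(u \right)} = \left(u + \left(0 u + 3\right)\right)^{2} = \left(u + \left(0 + 3\right)\right)^{2} = \left(u + 3\right)^{2} = \left(3 + u\right)^{2}$)
$\frac{82767}{S} + \frac{B{\left(278,-42 \right)}}{r{\left(458 \right)}} = \frac{82767}{113699} - \frac{42}{\left(3 + 458\right)^{2}} = 82767 \cdot \frac{1}{113699} - \frac{42}{461^{2}} = \frac{82767}{113699} - \frac{42}{212521} = \frac{17584950249}{24163425179}$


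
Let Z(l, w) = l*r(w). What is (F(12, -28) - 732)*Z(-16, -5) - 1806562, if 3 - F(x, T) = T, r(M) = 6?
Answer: -1739266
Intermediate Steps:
F(x, T) = 3 - T
Z(l, w) = 6*l (Z(l, w) = l*6 = 6*l)
(F(12, -28) - 732)*Z(-16, -5) - 1806562 = ((3 - 1*(-28)) - 732)*(6*(-16)) - 1806562 = ((3 + 28) - 732)*(-96) - 1806562 = (31 - 732)*(-96) - 1806562 = -701*(-96) - 1806562 = 67296 - 1806562 = -1739266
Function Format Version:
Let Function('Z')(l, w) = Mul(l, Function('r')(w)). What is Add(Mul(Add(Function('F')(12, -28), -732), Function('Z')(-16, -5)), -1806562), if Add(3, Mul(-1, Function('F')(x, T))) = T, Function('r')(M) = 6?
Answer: -1739266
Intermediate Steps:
Function('F')(x, T) = Add(3, Mul(-1, T))
Function('Z')(l, w) = Mul(6, l) (Function('Z')(l, w) = Mul(l, 6) = Mul(6, l))
Add(Mul(Add(Function('F')(12, -28), -732), Function('Z')(-16, -5)), -1806562) = Add(Mul(Add(Add(3, Mul(-1, -28)), -732), Mul(6, -16)), -1806562) = Add(Mul(Add(Add(3, 28), -732), -96), -1806562) = Add(Mul(Add(31, -732), -96), -1806562) = Add(Mul(-701, -96), -1806562) = Add(67296, -1806562) = -1739266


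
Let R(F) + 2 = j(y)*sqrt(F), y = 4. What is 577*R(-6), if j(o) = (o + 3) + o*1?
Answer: -1154 + 6347*I*sqrt(6) ≈ -1154.0 + 15547.0*I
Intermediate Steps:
j(o) = 3 + 2*o (j(o) = (3 + o) + o = 3 + 2*o)
R(F) = -2 + 11*sqrt(F) (R(F) = -2 + (3 + 2*4)*sqrt(F) = -2 + (3 + 8)*sqrt(F) = -2 + 11*sqrt(F))
577*R(-6) = 577*(-2 + 11*sqrt(-6)) = 577*(-2 + 11*(I*sqrt(6))) = 577*(-2 + 11*I*sqrt(6)) = -1154 + 6347*I*sqrt(6)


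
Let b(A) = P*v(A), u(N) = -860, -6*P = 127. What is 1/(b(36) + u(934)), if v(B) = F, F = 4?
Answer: -3/2834 ≈ -0.0010586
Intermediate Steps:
P = -127/6 (P = -⅙*127 = -127/6 ≈ -21.167)
v(B) = 4
b(A) = -254/3 (b(A) = -127/6*4 = -254/3)
1/(b(36) + u(934)) = 1/(-254/3 - 860) = 1/(-2834/3) = -3/2834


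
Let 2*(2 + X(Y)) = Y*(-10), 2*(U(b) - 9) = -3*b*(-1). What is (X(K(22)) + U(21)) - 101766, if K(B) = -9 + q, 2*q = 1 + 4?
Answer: -101695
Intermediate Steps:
q = 5/2 (q = (1 + 4)/2 = (½)*5 = 5/2 ≈ 2.5000)
K(B) = -13/2 (K(B) = -9 + 5/2 = -13/2)
U(b) = 9 + 3*b/2 (U(b) = 9 + (-3*b*(-1))/2 = 9 + (3*b)/2 = 9 + 3*b/2)
X(Y) = -2 - 5*Y (X(Y) = -2 + (Y*(-10))/2 = -2 + (-10*Y)/2 = -2 - 5*Y)
(X(K(22)) + U(21)) - 101766 = ((-2 - 5*(-13/2)) + (9 + (3/2)*21)) - 101766 = ((-2 + 65/2) + (9 + 63/2)) - 101766 = (61/2 + 81/2) - 101766 = 71 - 101766 = -101695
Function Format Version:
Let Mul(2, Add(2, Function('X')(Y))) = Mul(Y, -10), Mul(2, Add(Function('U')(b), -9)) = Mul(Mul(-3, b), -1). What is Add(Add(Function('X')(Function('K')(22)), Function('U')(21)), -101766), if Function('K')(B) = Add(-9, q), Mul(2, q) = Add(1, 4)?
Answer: -101695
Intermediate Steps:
q = Rational(5, 2) (q = Mul(Rational(1, 2), Add(1, 4)) = Mul(Rational(1, 2), 5) = Rational(5, 2) ≈ 2.5000)
Function('K')(B) = Rational(-13, 2) (Function('K')(B) = Add(-9, Rational(5, 2)) = Rational(-13, 2))
Function('U')(b) = Add(9, Mul(Rational(3, 2), b)) (Function('U')(b) = Add(9, Mul(Rational(1, 2), Mul(Mul(-3, b), -1))) = Add(9, Mul(Rational(1, 2), Mul(3, b))) = Add(9, Mul(Rational(3, 2), b)))
Function('X')(Y) = Add(-2, Mul(-5, Y)) (Function('X')(Y) = Add(-2, Mul(Rational(1, 2), Mul(Y, -10))) = Add(-2, Mul(Rational(1, 2), Mul(-10, Y))) = Add(-2, Mul(-5, Y)))
Add(Add(Function('X')(Function('K')(22)), Function('U')(21)), -101766) = Add(Add(Add(-2, Mul(-5, Rational(-13, 2))), Add(9, Mul(Rational(3, 2), 21))), -101766) = Add(Add(Add(-2, Rational(65, 2)), Add(9, Rational(63, 2))), -101766) = Add(Add(Rational(61, 2), Rational(81, 2)), -101766) = Add(71, -101766) = -101695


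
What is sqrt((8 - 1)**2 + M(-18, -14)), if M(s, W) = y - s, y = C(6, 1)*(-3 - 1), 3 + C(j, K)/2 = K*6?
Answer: sqrt(43) ≈ 6.5574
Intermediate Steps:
C(j, K) = -6 + 12*K (C(j, K) = -6 + 2*(K*6) = -6 + 2*(6*K) = -6 + 12*K)
y = -24 (y = (-6 + 12*1)*(-3 - 1) = (-6 + 12)*(-4) = 6*(-4) = -24)
M(s, W) = -24 - s
sqrt((8 - 1)**2 + M(-18, -14)) = sqrt((8 - 1)**2 + (-24 - 1*(-18))) = sqrt(7**2 + (-24 + 18)) = sqrt(49 - 6) = sqrt(43)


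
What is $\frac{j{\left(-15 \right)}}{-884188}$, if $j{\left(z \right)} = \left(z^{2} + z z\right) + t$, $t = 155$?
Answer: $- \frac{605}{884188} \approx -0.00068424$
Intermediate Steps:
$j{\left(z \right)} = 155 + 2 z^{2}$ ($j{\left(z \right)} = \left(z^{2} + z z\right) + 155 = \left(z^{2} + z^{2}\right) + 155 = 2 z^{2} + 155 = 155 + 2 z^{2}$)
$\frac{j{\left(-15 \right)}}{-884188} = \frac{155 + 2 \left(-15\right)^{2}}{-884188} = \left(155 + 2 \cdot 225\right) \left(- \frac{1}{884188}\right) = \left(155 + 450\right) \left(- \frac{1}{884188}\right) = 605 \left(- \frac{1}{884188}\right) = - \frac{605}{884188}$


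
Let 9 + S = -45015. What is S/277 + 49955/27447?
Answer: -1221936193/7602819 ≈ -160.72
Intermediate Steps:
S = -45024 (S = -9 - 45015 = -45024)
S/277 + 49955/27447 = -45024/277 + 49955/27447 = -1221936193/7602819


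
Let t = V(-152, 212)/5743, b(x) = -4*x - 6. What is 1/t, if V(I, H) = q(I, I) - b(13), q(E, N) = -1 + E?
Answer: -5743/95 ≈ -60.453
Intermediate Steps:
b(x) = -6 - 4*x
V(I, H) = 57 + I (V(I, H) = (-1 + I) - (-6 - 4*13) = (-1 + I) - (-6 - 52) = (-1 + I) - 1*(-58) = (-1 + I) + 58 = 57 + I)
t = -95/5743 (t = (57 - 152)/5743 = -95*1/5743 = -95/5743 ≈ -0.016542)
1/t = 1/(-95/5743) = -5743/95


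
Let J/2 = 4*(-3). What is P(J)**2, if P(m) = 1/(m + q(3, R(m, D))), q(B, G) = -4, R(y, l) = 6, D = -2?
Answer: 1/784 ≈ 0.0012755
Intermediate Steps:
J = -24 (J = 2*(4*(-3)) = 2*(-12) = -24)
P(m) = 1/(-4 + m) (P(m) = 1/(m - 4) = 1/(-4 + m))
P(J)**2 = (1/(-4 - 24))**2 = (1/(-28))**2 = (-1/28)**2 = 1/784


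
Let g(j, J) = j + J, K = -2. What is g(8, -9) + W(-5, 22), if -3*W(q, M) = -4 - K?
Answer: -⅓ ≈ -0.33333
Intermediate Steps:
W(q, M) = ⅔ (W(q, M) = -(-4 - 1*(-2))/3 = -(-4 + 2)/3 = -⅓*(-2) = ⅔)
g(j, J) = J + j
g(8, -9) + W(-5, 22) = (-9 + 8) + ⅔ = -1 + ⅔ = -⅓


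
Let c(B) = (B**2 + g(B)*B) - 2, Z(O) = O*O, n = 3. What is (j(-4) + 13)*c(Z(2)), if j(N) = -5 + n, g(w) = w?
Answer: 330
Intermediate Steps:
Z(O) = O**2
j(N) = -2 (j(N) = -5 + 3 = -2)
c(B) = -2 + 2*B**2 (c(B) = (B**2 + B*B) - 2 = (B**2 + B**2) - 2 = 2*B**2 - 2 = -2 + 2*B**2)
(j(-4) + 13)*c(Z(2)) = (-2 + 13)*(-2 + 2*(2**2)**2) = 11*(-2 + 2*4**2) = 11*(-2 + 2*16) = 11*(-2 + 32) = 11*30 = 330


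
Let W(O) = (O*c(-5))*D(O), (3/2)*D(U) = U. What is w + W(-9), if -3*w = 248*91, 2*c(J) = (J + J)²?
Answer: -14468/3 ≈ -4822.7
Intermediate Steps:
D(U) = 2*U/3
c(J) = 2*J² (c(J) = (J + J)²/2 = (2*J)²/2 = (4*J²)/2 = 2*J²)
w = -22568/3 (w = -248*91/3 = -⅓*22568 = -22568/3 ≈ -7522.7)
W(O) = 100*O²/3 (W(O) = (O*(2*(-5)²))*(2*O/3) = (O*(2*25))*(2*O/3) = (O*50)*(2*O/3) = (50*O)*(2*O/3) = 100*O²/3)
w + W(-9) = -22568/3 + (100/3)*(-9)² = -22568/3 + (100/3)*81 = -22568/3 + 2700 = -14468/3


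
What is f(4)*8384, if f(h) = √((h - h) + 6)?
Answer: 8384*√6 ≈ 20537.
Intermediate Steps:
f(h) = √6 (f(h) = √(0 + 6) = √6)
f(4)*8384 = √6*8384 = 8384*√6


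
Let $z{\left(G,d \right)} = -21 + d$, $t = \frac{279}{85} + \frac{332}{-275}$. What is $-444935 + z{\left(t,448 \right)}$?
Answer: $-444508$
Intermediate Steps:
$t = \frac{9701}{4675}$ ($t = 279 \cdot \frac{1}{85} + 332 \left(- \frac{1}{275}\right) = \frac{279}{85} - \frac{332}{275} = \frac{9701}{4675} \approx 2.0751$)
$-444935 + z{\left(t,448 \right)} = -444935 + \left(-21 + 448\right) = -444935 + 427 = -444508$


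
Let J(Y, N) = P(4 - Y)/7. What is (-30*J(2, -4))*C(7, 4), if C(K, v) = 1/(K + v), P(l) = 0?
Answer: 0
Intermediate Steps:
J(Y, N) = 0 (J(Y, N) = 0/7 = 0*(⅐) = 0)
(-30*J(2, -4))*C(7, 4) = (-30*0)/(7 + 4) = 0/11 = 0*(1/11) = 0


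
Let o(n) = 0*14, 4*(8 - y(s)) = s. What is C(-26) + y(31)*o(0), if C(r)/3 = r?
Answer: -78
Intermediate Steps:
C(r) = 3*r
y(s) = 8 - s/4
o(n) = 0
C(-26) + y(31)*o(0) = 3*(-26) + (8 - ¼*31)*0 = -78 + (8 - 31/4)*0 = -78 + (¼)*0 = -78 + 0 = -78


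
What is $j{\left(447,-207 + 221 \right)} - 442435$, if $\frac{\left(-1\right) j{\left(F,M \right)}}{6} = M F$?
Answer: $-479983$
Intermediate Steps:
$j{\left(F,M \right)} = - 6 F M$ ($j{\left(F,M \right)} = - 6 M F = - 6 F M$)
$j{\left(447,-207 + 221 \right)} - 442435 = \left(-6\right) 447 \left(-207 + 221\right) - 442435 = \left(-6\right) 447 \cdot 14 - 442435 = -37548 - 442435 = -479983$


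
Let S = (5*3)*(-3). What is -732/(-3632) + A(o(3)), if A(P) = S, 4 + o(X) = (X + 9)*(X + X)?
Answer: -40677/908 ≈ -44.798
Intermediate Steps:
o(X) = -4 + 2*X*(9 + X) (o(X) = -4 + (X + 9)*(X + X) = -4 + (9 + X)*(2*X) = -4 + 2*X*(9 + X))
S = -45 (S = 15*(-3) = -45)
A(P) = -45
-732/(-3632) + A(o(3)) = -732/(-3632) - 45 = -732*(-1/3632) - 45 = 183/908 - 45 = -40677/908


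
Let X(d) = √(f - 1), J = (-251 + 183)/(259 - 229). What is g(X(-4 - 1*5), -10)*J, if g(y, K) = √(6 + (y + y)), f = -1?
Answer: -34*√(6 + 2*I*√2)/15 ≈ -5.6968 - 1.2754*I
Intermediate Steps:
J = -34/15 (J = -68/30 = -68*1/30 = -34/15 ≈ -2.2667)
X(d) = I*√2 (X(d) = √(-1 - 1) = √(-2) = I*√2)
g(y, K) = √(6 + 2*y)
g(X(-4 - 1*5), -10)*J = √(6 + 2*(I*√2))*(-34/15) = √(6 + 2*I*√2)*(-34/15) = -34*√(6 + 2*I*√2)/15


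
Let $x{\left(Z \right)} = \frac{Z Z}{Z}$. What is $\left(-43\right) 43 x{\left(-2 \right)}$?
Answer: $3698$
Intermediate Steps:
$x{\left(Z \right)} = Z$ ($x{\left(Z \right)} = \frac{Z^{2}}{Z} = Z$)
$\left(-43\right) 43 x{\left(-2 \right)} = \left(-43\right) 43 \left(-2\right) = \left(-1849\right) \left(-2\right) = 3698$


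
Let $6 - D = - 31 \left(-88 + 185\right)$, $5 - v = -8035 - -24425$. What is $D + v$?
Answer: $-13372$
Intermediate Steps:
$v = -16385$ ($v = 5 - \left(-8035 - -24425\right) = 5 - \left(-8035 + 24425\right) = 5 - 16390 = -16385$)
$D = 3013$ ($D = 6 - - 31 \left(-88 + 185\right) = 6 - \left(-31\right) 97 = 6 - -3007 = 6 + 3007 = 3013$)
$D + v = 3013 - 16385 = -13372$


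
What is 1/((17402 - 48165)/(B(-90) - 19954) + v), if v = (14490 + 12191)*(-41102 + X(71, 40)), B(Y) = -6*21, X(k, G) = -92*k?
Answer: -20080/25520128869557 ≈ -7.8683e-10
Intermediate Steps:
B(Y) = -126
v = -1270922754 (v = (14490 + 12191)*(-41102 - 92*71) = 26681*(-41102 - 6532) = 26681*(-47634) = -1270922754)
1/((17402 - 48165)/(B(-90) - 19954) + v) = 1/((17402 - 48165)/(-126 - 19954) - 1270922754) = 1/(-30763/(-20080) - 1270922754) = 1/(-30763*(-1/20080) - 1270922754) = 1/(30763/20080 - 1270922754) = 1/(-25520128869557/20080) = -20080/25520128869557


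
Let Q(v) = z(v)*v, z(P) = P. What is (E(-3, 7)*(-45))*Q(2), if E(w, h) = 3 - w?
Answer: -1080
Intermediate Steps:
Q(v) = v² (Q(v) = v*v = v²)
(E(-3, 7)*(-45))*Q(2) = ((3 - 1*(-3))*(-45))*2² = ((3 + 3)*(-45))*4 = (6*(-45))*4 = -270*4 = -1080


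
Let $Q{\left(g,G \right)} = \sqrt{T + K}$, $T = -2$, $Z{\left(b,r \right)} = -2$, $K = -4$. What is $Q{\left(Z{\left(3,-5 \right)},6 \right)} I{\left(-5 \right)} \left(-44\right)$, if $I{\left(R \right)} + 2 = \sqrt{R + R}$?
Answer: $88 \sqrt{15} + 88 i \sqrt{6} \approx 340.82 + 215.56 i$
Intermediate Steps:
$I{\left(R \right)} = -2 + \sqrt{2} \sqrt{R}$ ($I{\left(R \right)} = -2 + \sqrt{R + R} = -2 + \sqrt{2 R} = -2 + \sqrt{2} \sqrt{R}$)
$Q{\left(g,G \right)} = i \sqrt{6}$ ($Q{\left(g,G \right)} = \sqrt{-2 - 4} = \sqrt{-6} = i \sqrt{6}$)
$Q{\left(Z{\left(3,-5 \right)},6 \right)} I{\left(-5 \right)} \left(-44\right) = i \sqrt{6} \left(-2 + \sqrt{2} \sqrt{-5}\right) \left(-44\right) = i \sqrt{6} \left(-2 + \sqrt{2} i \sqrt{5}\right) \left(-44\right) = i \sqrt{6} \left(-2 + i \sqrt{10}\right) \left(-44\right) = - 44 i \sqrt{6} \left(-2 + i \sqrt{10}\right)$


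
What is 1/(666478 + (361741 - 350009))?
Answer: 1/678210 ≈ 1.4745e-6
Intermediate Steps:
1/(666478 + (361741 - 350009)) = 1/(666478 + 11732) = 1/678210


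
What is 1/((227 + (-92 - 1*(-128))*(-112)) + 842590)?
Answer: 1/838785 ≈ 1.1922e-6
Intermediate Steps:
1/((227 + (-92 - 1*(-128))*(-112)) + 842590) = 1/((227 + (-92 + 128)*(-112)) + 842590) = 1/((227 + 36*(-112)) + 842590) = 1/((227 - 4032) + 842590) = 1/(-3805 + 842590) = 1/838785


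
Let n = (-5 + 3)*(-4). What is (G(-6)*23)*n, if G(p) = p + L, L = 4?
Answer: -368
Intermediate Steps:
n = 8 (n = -2*(-4) = 8)
G(p) = 4 + p (G(p) = p + 4 = 4 + p)
(G(-6)*23)*n = ((4 - 6)*23)*8 = -2*23*8 = -46*8 = -368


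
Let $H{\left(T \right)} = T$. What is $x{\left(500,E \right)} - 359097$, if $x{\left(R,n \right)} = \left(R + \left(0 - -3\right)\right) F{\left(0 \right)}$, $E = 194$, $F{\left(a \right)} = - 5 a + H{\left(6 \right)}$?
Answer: $-356079$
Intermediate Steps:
$F{\left(a \right)} = 6 - 5 a$ ($F{\left(a \right)} = - 5 a + 6 = 6 - 5 a$)
$x{\left(R,n \right)} = 18 + 6 R$ ($x{\left(R,n \right)} = \left(R + \left(0 - -3\right)\right) \left(6 - 0\right) = \left(R + \left(0 + 3\right)\right) \left(6 + 0\right) = \left(R + 3\right) 6 = \left(3 + R\right) 6 = 18 + 6 R$)
$x{\left(500,E \right)} - 359097 = \left(18 + 6 \cdot 500\right) - 359097 = \left(18 + 3000\right) - 359097 = 3018 - 359097 = -356079$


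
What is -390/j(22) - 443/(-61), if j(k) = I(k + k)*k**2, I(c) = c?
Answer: 4705169/649528 ≈ 7.2440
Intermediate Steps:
j(k) = 2*k**3 (j(k) = (k + k)*k**2 = (2*k)*k**2 = 2*k**3)
-390/j(22) - 443/(-61) = -390/(2*22**3) - 443/(-61) = -390/(2*10648) - 443*(-1/61) = -390/21296 + 443/61 = -390*1/21296 + 443/61 = -195/10648 + 443/61 = 4705169/649528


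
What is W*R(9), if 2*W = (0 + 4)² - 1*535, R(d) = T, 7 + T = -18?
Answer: 12975/2 ≈ 6487.5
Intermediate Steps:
T = -25 (T = -7 - 18 = -25)
R(d) = -25
W = -519/2 (W = ((0 + 4)² - 1*535)/2 = (4² - 535)/2 = (16 - 535)/2 = (½)*(-519) = -519/2 ≈ -259.50)
W*R(9) = -519/2*(-25) = 12975/2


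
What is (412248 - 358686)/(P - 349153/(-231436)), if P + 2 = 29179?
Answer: 4132058344/2250985775 ≈ 1.8357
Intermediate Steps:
P = 29177 (P = -2 + 29179 = 29177)
(412248 - 358686)/(P - 349153/(-231436)) = (412248 - 358686)/(29177 - 349153/(-231436)) = 53562/(29177 - 349153*(-1/231436)) = 53562/(29177 + 349153/231436) = 53562/(6752957325/231436) = 53562*(231436/6752957325) = 4132058344/2250985775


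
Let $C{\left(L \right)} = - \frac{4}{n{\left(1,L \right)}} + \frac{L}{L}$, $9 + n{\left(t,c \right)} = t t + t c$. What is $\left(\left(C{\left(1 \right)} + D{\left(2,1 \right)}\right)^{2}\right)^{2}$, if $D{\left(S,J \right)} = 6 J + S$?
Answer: $\frac{20151121}{2401} \approx 8392.8$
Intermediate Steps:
$D{\left(S,J \right)} = S + 6 J$
$n{\left(t,c \right)} = -9 + t^{2} + c t$ ($n{\left(t,c \right)} = -9 + \left(t t + t c\right) = -9 + \left(t^{2} + c t\right) = -9 + t^{2} + c t$)
$C{\left(L \right)} = 1 - \frac{4}{-8 + L}$ ($C{\left(L \right)} = - \frac{4}{-9 + 1^{2} + L 1} + \frac{L}{L} = - \frac{4}{-9 + 1 + L} + 1 = - \frac{4}{-8 + L} + 1 = 1 - \frac{4}{-8 + L}$)
$\left(\left(C{\left(1 \right)} + D{\left(2,1 \right)}\right)^{2}\right)^{2} = \left(\left(\frac{-12 + 1}{-8 + 1} + \left(2 + 6 \cdot 1\right)\right)^{2}\right)^{2} = \left(\left(\frac{1}{-7} \left(-11\right) + \left(2 + 6\right)\right)^{2}\right)^{2} = \left(\left(\left(- \frac{1}{7}\right) \left(-11\right) + 8\right)^{2}\right)^{2} = \left(\left(\frac{11}{7} + 8\right)^{2}\right)^{2} = \left(\left(\frac{67}{7}\right)^{2}\right)^{2} = \left(\frac{4489}{49}\right)^{2} = \frac{20151121}{2401}$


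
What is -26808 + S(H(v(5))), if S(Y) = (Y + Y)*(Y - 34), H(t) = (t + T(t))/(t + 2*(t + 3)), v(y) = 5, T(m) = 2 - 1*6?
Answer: -11823754/441 ≈ -26811.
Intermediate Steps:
T(m) = -4 (T(m) = 2 - 6 = -4)
H(t) = (-4 + t)/(6 + 3*t) (H(t) = (t - 4)/(t + 2*(t + 3)) = (-4 + t)/(t + 2*(3 + t)) = (-4 + t)/(t + (6 + 2*t)) = (-4 + t)/(6 + 3*t))
S(Y) = 2*Y*(-34 + Y) (S(Y) = (2*Y)*(-34 + Y) = 2*Y*(-34 + Y))
-26808 + S(H(v(5))) = -26808 + 2*((-4 + 5)/(3*(2 + 5)))*(-34 + (-4 + 5)/(3*(2 + 5))) = -26808 + 2*((1/3)*1/7)*(-34 + (1/3)*1/7) = -26808 + 2*((1/3)*(1/7)*1)*(-34 + (1/3)*(1/7)*1) = -26808 + 2*(1/21)*(-34 + 1/21) = -26808 + 2*(1/21)*(-713/21) = -26808 - 1426/441 = -11823754/441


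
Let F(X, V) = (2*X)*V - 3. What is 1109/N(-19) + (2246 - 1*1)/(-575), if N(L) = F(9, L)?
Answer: -2456/345 ≈ -7.1188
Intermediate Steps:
F(X, V) = -3 + 2*V*X (F(X, V) = 2*V*X - 3 = -3 + 2*V*X)
N(L) = -3 + 18*L (N(L) = -3 + 2*L*9 = -3 + 18*L)
1109/N(-19) + (2246 - 1*1)/(-575) = 1109/(-3 + 18*(-19)) + (2246 - 1*1)/(-575) = 1109/(-3 - 342) + (2246 - 1)*(-1/575) = 1109/(-345) + 2245*(-1/575) = 1109*(-1/345) - 449/115 = -1109/345 - 449/115 = -2456/345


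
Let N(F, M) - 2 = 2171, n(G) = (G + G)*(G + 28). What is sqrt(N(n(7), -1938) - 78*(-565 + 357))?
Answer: sqrt(18397) ≈ 135.64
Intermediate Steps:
n(G) = 2*G*(28 + G) (n(G) = (2*G)*(28 + G) = 2*G*(28 + G))
N(F, M) = 2173 (N(F, M) = 2 + 2171 = 2173)
sqrt(N(n(7), -1938) - 78*(-565 + 357)) = sqrt(2173 - 78*(-565 + 357)) = sqrt(2173 - 78*(-208)) = sqrt(2173 + 16224) = sqrt(18397)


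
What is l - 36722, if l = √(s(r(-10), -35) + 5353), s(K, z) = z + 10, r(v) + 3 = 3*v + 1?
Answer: -36722 + 12*√37 ≈ -36649.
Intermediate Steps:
r(v) = -2 + 3*v (r(v) = -3 + (3*v + 1) = -3 + (1 + 3*v) = -2 + 3*v)
s(K, z) = 10 + z
l = 12*√37 (l = √((10 - 35) + 5353) = √(-25 + 5353) = √5328 = 12*√37 ≈ 72.993)
l - 36722 = 12*√37 - 36722 = -36722 + 12*√37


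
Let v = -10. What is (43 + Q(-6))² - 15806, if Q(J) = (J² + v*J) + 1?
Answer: 3794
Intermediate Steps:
Q(J) = 1 + J² - 10*J (Q(J) = (J² - 10*J) + 1 = 1 + J² - 10*J)
(43 + Q(-6))² - 15806 = (43 + (1 + (-6)² - 10*(-6)))² - 15806 = (43 + (1 + 36 + 60))² - 15806 = (43 + 97)² - 15806 = 140² - 15806 = 19600 - 15806 = 3794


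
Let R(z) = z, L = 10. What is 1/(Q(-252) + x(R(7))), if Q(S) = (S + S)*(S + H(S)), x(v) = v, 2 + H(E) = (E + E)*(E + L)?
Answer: -1/61343849 ≈ -1.6302e-8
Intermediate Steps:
H(E) = -2 + 2*E*(10 + E) (H(E) = -2 + (E + E)*(E + 10) = -2 + (2*E)*(10 + E) = -2 + 2*E*(10 + E))
Q(S) = 2*S*(-2 + 2*S**2 + 21*S) (Q(S) = (S + S)*(S + (-2 + 2*S**2 + 20*S)) = (2*S)*(-2 + 2*S**2 + 21*S) = 2*S*(-2 + 2*S**2 + 21*S))
1/(Q(-252) + x(R(7))) = 1/(2*(-252)*(-2 + 2*(-252)**2 + 21*(-252)) + 7) = 1/(2*(-252)*(-2 + 2*63504 - 5292) + 7) = 1/(2*(-252)*(-2 + 127008 - 5292) + 7) = 1/(2*(-252)*121714 + 7) = 1/(-61343856 + 7) = 1/(-61343849) = -1/61343849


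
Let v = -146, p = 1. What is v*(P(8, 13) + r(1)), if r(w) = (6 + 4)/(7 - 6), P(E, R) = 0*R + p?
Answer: -1606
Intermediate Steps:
P(E, R) = 1 (P(E, R) = 0*R + 1 = 0 + 1 = 1)
r(w) = 10 (r(w) = 10/1 = 10*1 = 10)
v*(P(8, 13) + r(1)) = -146*(1 + 10) = -146*11 = -1606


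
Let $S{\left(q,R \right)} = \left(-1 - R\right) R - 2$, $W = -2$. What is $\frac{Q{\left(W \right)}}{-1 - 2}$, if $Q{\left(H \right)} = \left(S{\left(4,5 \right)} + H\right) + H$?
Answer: $12$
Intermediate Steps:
$S{\left(q,R \right)} = -2 + R \left(-1 - R\right)$ ($S{\left(q,R \right)} = R \left(-1 - R\right) - 2 = -2 + R \left(-1 - R\right)$)
$Q{\left(H \right)} = -32 + 2 H$ ($Q{\left(H \right)} = \left(\left(-2 - 5 - 5^{2}\right) + H\right) + H = \left(\left(-2 - 5 - 25\right) + H\right) + H = \left(-32 + H\right) + H = -32 + 2 H$)
$\frac{Q{\left(W \right)}}{-1 - 2} = \frac{-32 + 2 \left(-2\right)}{-1 - 2} = \frac{-32 - 4}{-3} = \left(-36\right) \left(- \frac{1}{3}\right) = 12$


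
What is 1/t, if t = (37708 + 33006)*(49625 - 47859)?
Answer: 1/124880924 ≈ 8.0076e-9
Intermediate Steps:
t = 124880924 (t = 70714*1766 = 124880924)
1/t = 1/124880924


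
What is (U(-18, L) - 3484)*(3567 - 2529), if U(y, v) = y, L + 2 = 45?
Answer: -3635076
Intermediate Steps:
L = 43 (L = -2 + 45 = 43)
(U(-18, L) - 3484)*(3567 - 2529) = (-18 - 3484)*(3567 - 2529) = -3502*1038 = -3635076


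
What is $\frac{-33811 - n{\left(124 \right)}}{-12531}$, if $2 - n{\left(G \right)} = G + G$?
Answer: $\frac{33565}{12531} \approx 2.6786$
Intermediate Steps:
$n{\left(G \right)} = 2 - 2 G$ ($n{\left(G \right)} = 2 - \left(G + G\right) = 2 - 2 G$)
$\frac{-33811 - n{\left(124 \right)}}{-12531} = \frac{-33811 - \left(2 - 248\right)}{-12531} = \left(-33811 - \left(2 - 248\right)\right) \left(- \frac{1}{12531}\right) = \left(-33811 - -246\right) \left(- \frac{1}{12531}\right) = \left(-33811 + 246\right) \left(- \frac{1}{12531}\right) = \left(-33565\right) \left(- \frac{1}{12531}\right) = \frac{33565}{12531}$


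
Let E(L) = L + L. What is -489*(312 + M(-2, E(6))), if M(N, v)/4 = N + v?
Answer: -172128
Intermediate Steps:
E(L) = 2*L
M(N, v) = 4*N + 4*v (M(N, v) = 4*(N + v) = 4*N + 4*v)
-489*(312 + M(-2, E(6))) = -489*(312 + (4*(-2) + 4*(2*6))) = -489*(312 + (-8 + 4*12)) = -489*(312 + (-8 + 48)) = -489*(312 + 40) = -489*352 = -172128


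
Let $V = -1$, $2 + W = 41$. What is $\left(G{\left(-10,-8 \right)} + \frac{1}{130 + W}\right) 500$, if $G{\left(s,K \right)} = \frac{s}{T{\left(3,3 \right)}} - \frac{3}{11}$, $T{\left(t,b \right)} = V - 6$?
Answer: $\frac{7559000}{13013} \approx 580.88$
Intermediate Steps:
$W = 39$ ($W = -2 + 41 = 39$)
$T{\left(t,b \right)} = -7$ ($T{\left(t,b \right)} = -1 - 6 = -7$)
$G{\left(s,K \right)} = - \frac{3}{11} - \frac{s}{7}$ ($G{\left(s,K \right)} = \frac{s}{-7} - \frac{3}{11} = s \left(- \frac{1}{7}\right) - \frac{3}{11} = - \frac{s}{7} - \frac{3}{11} = - \frac{3}{11} - \frac{s}{7}$)
$\left(G{\left(-10,-8 \right)} + \frac{1}{130 + W}\right) 500 = \left(\left(- \frac{3}{11} - - \frac{10}{7}\right) + \frac{1}{130 + 39}\right) 500 = \left(\left(- \frac{3}{11} + \frac{10}{7}\right) + \frac{1}{169}\right) 500 = \left(\frac{89}{77} + \frac{1}{169}\right) 500 = \frac{15118}{13013} \cdot 500 = \frac{7559000}{13013}$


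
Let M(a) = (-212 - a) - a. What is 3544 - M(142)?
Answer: 4040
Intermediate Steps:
M(a) = -212 - 2*a
3544 - M(142) = 3544 - (-212 - 2*142) = 3544 - (-212 - 284) = 3544 - 1*(-496) = 3544 + 496 = 4040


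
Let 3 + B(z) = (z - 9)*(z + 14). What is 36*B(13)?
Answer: 3780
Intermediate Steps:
B(z) = -3 + (-9 + z)*(14 + z) (B(z) = -3 + (z - 9)*(z + 14) = -3 + (-9 + z)*(14 + z))
36*B(13) = 36*(-129 + 13**2 + 5*13) = 36*(-129 + 169 + 65) = 36*105 = 3780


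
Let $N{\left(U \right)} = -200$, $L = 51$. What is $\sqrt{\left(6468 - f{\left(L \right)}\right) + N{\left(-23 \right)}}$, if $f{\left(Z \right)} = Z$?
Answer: $\sqrt{6217} \approx 78.848$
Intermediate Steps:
$\sqrt{\left(6468 - f{\left(L \right)}\right) + N{\left(-23 \right)}} = \sqrt{\left(6468 - 51\right) - 200} = \sqrt{6417 - 200} = \sqrt{6217}$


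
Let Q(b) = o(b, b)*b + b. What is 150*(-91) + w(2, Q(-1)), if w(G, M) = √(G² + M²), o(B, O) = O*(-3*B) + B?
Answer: -13650 + √13 ≈ -13646.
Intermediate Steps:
o(B, O) = B - 3*B*O (o(B, O) = -3*B*O + B = B - 3*B*O)
Q(b) = b + b²*(1 - 3*b) (Q(b) = (b*(1 - 3*b))*b + b = b²*(1 - 3*b) + b = b + b²*(1 - 3*b))
150*(-91) + w(2, Q(-1)) = 150*(-91) + √(2² + (-(1 - 1 - 3*(-1)²))²) = -13650 + √(4 + (-(1 - 1 - 3*1))²) = -13650 + √(4 + (-(1 - 1 - 3))²) = -13650 + √(4 + (-1*(-3))²) = -13650 + √(4 + 3²) = -13650 + √(4 + 9) = -13650 + √13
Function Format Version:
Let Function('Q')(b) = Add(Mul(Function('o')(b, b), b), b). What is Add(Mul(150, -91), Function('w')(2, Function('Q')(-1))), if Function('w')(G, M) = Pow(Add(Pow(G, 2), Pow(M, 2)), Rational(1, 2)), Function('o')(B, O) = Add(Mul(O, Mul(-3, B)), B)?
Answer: Add(-13650, Pow(13, Rational(1, 2))) ≈ -13646.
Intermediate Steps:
Function('o')(B, O) = Add(B, Mul(-3, B, O)) (Function('o')(B, O) = Add(Mul(-3, B, O), B) = Add(B, Mul(-3, B, O)))
Function('Q')(b) = Add(b, Mul(Pow(b, 2), Add(1, Mul(-3, b)))) (Function('Q')(b) = Add(Mul(Mul(b, Add(1, Mul(-3, b))), b), b) = Add(Mul(Pow(b, 2), Add(1, Mul(-3, b))), b) = Add(b, Mul(Pow(b, 2), Add(1, Mul(-3, b)))))
Add(Mul(150, -91), Function('w')(2, Function('Q')(-1))) = Add(Mul(150, -91), Pow(Add(Pow(2, 2), Pow(Mul(-1, Add(1, -1, Mul(-3, Pow(-1, 2)))), 2)), Rational(1, 2))) = Add(-13650, Pow(Add(4, Pow(Mul(-1, Add(1, -1, Mul(-3, 1))), 2)), Rational(1, 2))) = Add(-13650, Pow(Add(4, Pow(Mul(-1, Add(1, -1, -3)), 2)), Rational(1, 2))) = Add(-13650, Pow(Add(4, Pow(Mul(-1, -3), 2)), Rational(1, 2))) = Add(-13650, Pow(Add(4, Pow(3, 2)), Rational(1, 2))) = Add(-13650, Pow(Add(4, 9), Rational(1, 2))) = Add(-13650, Pow(13, Rational(1, 2)))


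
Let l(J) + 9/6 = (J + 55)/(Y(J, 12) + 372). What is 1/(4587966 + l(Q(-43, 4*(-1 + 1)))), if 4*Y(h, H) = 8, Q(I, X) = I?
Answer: 374/1715898735 ≈ 2.1796e-7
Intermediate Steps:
Y(h, H) = 2 (Y(h, H) = (¼)*8 = 2)
l(J) = -23/17 + J/374 (l(J) = -3/2 + (J + 55)/(2 + 372) = -3/2 + (55 + J)/374 = -3/2 + (55 + J)*(1/374) = -3/2 + (5/34 + J/374) = -23/17 + J/374)
1/(4587966 + l(Q(-43, 4*(-1 + 1)))) = 1/(4587966 + (-23/17 + (1/374)*(-43))) = 1/(4587966 + (-23/17 - 43/374)) = 1/(4587966 - 549/374) = 1/(1715898735/374) = 374/1715898735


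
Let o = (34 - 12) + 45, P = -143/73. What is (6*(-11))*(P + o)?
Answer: -313368/73 ≈ -4292.7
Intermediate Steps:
P = -143/73 (P = -143*1/73 = -143/73 ≈ -1.9589)
o = 67 (o = 22 + 45 = 67)
(6*(-11))*(P + o) = (6*(-11))*(-143/73 + 67) = -66*4748/73 = -313368/73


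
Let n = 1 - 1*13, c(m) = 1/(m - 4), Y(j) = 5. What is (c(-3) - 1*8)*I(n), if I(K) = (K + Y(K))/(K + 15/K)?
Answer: -228/53 ≈ -4.3019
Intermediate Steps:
c(m) = 1/(-4 + m)
n = -12 (n = 1 - 13 = -12)
I(K) = (5 + K)/(K + 15/K) (I(K) = (K + 5)/(K + 15/K) = (5 + K)/(K + 15/K))
(c(-3) - 1*8)*I(n) = (1/(-4 - 3) - 1*8)*(-12*(5 - 12)/(15 + (-12)**2)) = (1/(-7) - 8)*(-12*(-7)/(15 + 144)) = (-1/7 - 8)*(-12*(-7)/159) = -(-684)*(-7)/(7*159) = -57/7*28/53 = -228/53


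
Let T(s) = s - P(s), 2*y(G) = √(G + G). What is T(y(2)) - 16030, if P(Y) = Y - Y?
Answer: -16029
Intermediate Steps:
y(G) = √2*√G/2 (y(G) = √(G + G)/2 = √(2*G)/2 = (√2*√G)/2 = √2*√G/2)
P(Y) = 0
T(s) = s (T(s) = s - 1*0 = s + 0 = s)
T(y(2)) - 16030 = √2*√2/2 - 16030 = 1 - 16030 = -16029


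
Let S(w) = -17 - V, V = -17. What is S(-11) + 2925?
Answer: 2925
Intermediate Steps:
S(w) = 0 (S(w) = -17 - 1*(-17) = -17 + 17 = 0)
S(-11) + 2925 = 0 + 2925 = 2925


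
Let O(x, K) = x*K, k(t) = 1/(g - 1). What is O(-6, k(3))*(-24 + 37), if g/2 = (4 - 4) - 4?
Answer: 26/3 ≈ 8.6667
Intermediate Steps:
g = -8 (g = 2*((4 - 4) - 4) = 2*(0 - 4) = 2*(-4) = -8)
k(t) = -1/9 (k(t) = 1/(-8 - 1) = 1/(-9) = -1/9)
O(x, K) = K*x
O(-6, k(3))*(-24 + 37) = (-1/9*(-6))*(-24 + 37) = (2/3)*13 = 26/3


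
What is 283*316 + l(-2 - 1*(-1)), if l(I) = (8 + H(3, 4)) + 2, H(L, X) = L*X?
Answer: 89450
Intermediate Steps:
l(I) = 22 (l(I) = (8 + 3*4) + 2 = (8 + 12) + 2 = 20 + 2 = 22)
283*316 + l(-2 - 1*(-1)) = 283*316 + 22 = 89428 + 22 = 89450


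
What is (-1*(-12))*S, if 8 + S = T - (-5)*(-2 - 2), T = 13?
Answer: -180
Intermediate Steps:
S = -15 (S = -8 + (13 - (-5)*(-2 - 2)) = -8 + (13 - (-5)*(-4)) = -8 + (13 - 1*20) = -8 + (13 - 20) = -8 - 7 = -15)
(-1*(-12))*S = -1*(-12)*(-15) = 12*(-15) = -180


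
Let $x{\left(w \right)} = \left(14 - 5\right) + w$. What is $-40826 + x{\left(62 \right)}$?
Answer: $-40755$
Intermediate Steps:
$x{\left(w \right)} = 9 + w$
$-40826 + x{\left(62 \right)} = -40826 + \left(9 + 62\right) = -40826 + 71 = -40755$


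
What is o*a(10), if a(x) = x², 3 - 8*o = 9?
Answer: -75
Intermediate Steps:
o = -¾ (o = 3/8 - ⅛*9 = 3/8 - 9/8 = -¾ ≈ -0.75000)
o*a(10) = -¾*10² = -¾*100 = -75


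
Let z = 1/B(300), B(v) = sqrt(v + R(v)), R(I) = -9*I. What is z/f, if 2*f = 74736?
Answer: -I*sqrt(6)/4484160 ≈ -5.4625e-7*I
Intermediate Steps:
f = 37368 (f = (1/2)*74736 = 37368)
B(v) = 2*sqrt(2)*sqrt(-v) (B(v) = sqrt(v - 9*v) = sqrt(-8*v) = 2*sqrt(2)*sqrt(-v))
z = -I*sqrt(6)/120 (z = 1/(2*sqrt(2)*sqrt(-1*300)) = 1/(2*sqrt(2)*sqrt(-300)) = 1/(2*sqrt(2)*(10*I*sqrt(3))) = 1/(20*I*sqrt(6)) = -I*sqrt(6)/120 ≈ -0.020412*I)
z/f = -I*sqrt(6)/120/37368 = -I*sqrt(6)/120*(1/37368) = -I*sqrt(6)/4484160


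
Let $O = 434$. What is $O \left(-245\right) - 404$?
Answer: $-106734$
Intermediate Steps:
$O \left(-245\right) - 404 = 434 \left(-245\right) - 404 = -106330 - 404 = -106734$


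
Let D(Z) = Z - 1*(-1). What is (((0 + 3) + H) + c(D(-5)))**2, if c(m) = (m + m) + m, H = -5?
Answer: 196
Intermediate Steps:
D(Z) = 1 + Z (D(Z) = Z + 1 = 1 + Z)
c(m) = 3*m (c(m) = 2*m + m = 3*m)
(((0 + 3) + H) + c(D(-5)))**2 = (((0 + 3) - 5) + 3*(1 - 5))**2 = ((3 - 5) + 3*(-4))**2 = (-2 - 12)**2 = (-14)**2 = 196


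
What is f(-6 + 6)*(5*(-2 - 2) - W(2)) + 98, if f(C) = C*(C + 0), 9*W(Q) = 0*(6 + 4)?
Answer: 98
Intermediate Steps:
W(Q) = 0 (W(Q) = (0*(6 + 4))/9 = (0*10)/9 = (⅑)*0 = 0)
f(C) = C² (f(C) = C*C = C²)
f(-6 + 6)*(5*(-2 - 2) - W(2)) + 98 = (-6 + 6)²*(5*(-2 - 2) - 1*0) + 98 = 0²*(5*(-4) + 0) + 98 = 0*(-20 + 0) + 98 = 0*(-20) + 98 = 0 + 98 = 98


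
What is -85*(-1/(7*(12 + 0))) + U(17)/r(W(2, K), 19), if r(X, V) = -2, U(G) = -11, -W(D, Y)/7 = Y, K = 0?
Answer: 547/84 ≈ 6.5119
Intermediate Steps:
W(D, Y) = -7*Y
-85*(-1/(7*(12 + 0))) + U(17)/r(W(2, K), 19) = -85*(-1/(7*(12 + 0))) - 11/(-2) = -85/((-7*12)) - 11*(-1/2) = -85/(-84) + 11/2 = -85*(-1/84) + 11/2 = 85/84 + 11/2 = 547/84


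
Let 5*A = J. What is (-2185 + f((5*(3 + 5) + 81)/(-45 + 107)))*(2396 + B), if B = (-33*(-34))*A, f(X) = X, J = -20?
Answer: 141575054/31 ≈ 4.5669e+6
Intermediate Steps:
A = -4 (A = (1/5)*(-20) = -4)
B = -4488 (B = -33*(-34)*(-4) = 1122*(-4) = -4488)
(-2185 + f((5*(3 + 5) + 81)/(-45 + 107)))*(2396 + B) = (-2185 + (5*(3 + 5) + 81)/(-45 + 107))*(2396 - 4488) = (-2185 + (5*8 + 81)/62)*(-2092) = (-2185 + (40 + 81)*(1/62))*(-2092) = (-2185 + 121*(1/62))*(-2092) = (-2185 + 121/62)*(-2092) = -135349/62*(-2092) = 141575054/31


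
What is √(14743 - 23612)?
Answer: 7*I*√181 ≈ 94.175*I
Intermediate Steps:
√(14743 - 23612) = √(-8869) = 7*I*√181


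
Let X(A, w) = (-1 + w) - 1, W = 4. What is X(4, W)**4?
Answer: 16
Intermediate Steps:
X(A, w) = -2 + w
X(4, W)**4 = (-2 + 4)**4 = 2**4 = 16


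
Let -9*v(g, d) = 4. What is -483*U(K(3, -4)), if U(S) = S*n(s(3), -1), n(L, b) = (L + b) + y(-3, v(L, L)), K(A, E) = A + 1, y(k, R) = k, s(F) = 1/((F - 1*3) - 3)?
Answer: 8372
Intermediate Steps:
s(F) = 1/(-6 + F) (s(F) = 1/((F - 3) - 3) = 1/((-3 + F) - 3) = 1/(-6 + F))
v(g, d) = -4/9 (v(g, d) = -1/9*4 = -4/9)
K(A, E) = 1 + A
n(L, b) = -3 + L + b (n(L, b) = (L + b) - 3 = -3 + L + b)
U(S) = -13*S/3 (U(S) = S*(-3 + 1/(-6 + 3) - 1) = S*(-3 + 1/(-3) - 1) = S*(-3 - 1/3 - 1) = S*(-13/3) = -13*S/3)
-483*U(K(3, -4)) = -(-2093)*(1 + 3) = -(-2093)*4 = -483*(-52/3) = 8372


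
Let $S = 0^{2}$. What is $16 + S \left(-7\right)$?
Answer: $16$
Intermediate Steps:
$S = 0$
$16 + S \left(-7\right) = 16 + 0 \left(-7\right) = 16 + 0 = 16$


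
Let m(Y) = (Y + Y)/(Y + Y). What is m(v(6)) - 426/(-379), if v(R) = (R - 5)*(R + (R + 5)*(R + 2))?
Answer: 805/379 ≈ 2.1240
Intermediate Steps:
v(R) = (-5 + R)*(R + (2 + R)*(5 + R)) (v(R) = (-5 + R)*(R + (5 + R)*(2 + R)) = (-5 + R)*(R + (2 + R)*(5 + R)))
m(Y) = 1 (m(Y) = (2*Y)/((2*Y)) = (2*Y)*(1/(2*Y)) = 1)
m(v(6)) - 426/(-379) = 1 - 426/(-379) = 1 - 426*(-1)/379 = 1 - 1*(-426/379) = 1 + 426/379 = 805/379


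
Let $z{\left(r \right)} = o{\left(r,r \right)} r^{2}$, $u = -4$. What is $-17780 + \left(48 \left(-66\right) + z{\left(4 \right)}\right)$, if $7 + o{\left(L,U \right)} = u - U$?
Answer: $-21188$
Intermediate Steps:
$o{\left(L,U \right)} = -11 - U$ ($o{\left(L,U \right)} = -7 - \left(4 + U\right) = -11 - U$)
$z{\left(r \right)} = r^{2} \left(-11 - r\right)$ ($z{\left(r \right)} = \left(-11 - r\right) r^{2} = r^{2} \left(-11 - r\right)$)
$-17780 + \left(48 \left(-66\right) + z{\left(4 \right)}\right) = -17780 + \left(48 \left(-66\right) + 4^{2} \left(-11 - 4\right)\right) = -17780 - \left(3168 - 16 \left(-11 - 4\right)\right) = -17780 + \left(-3168 + 16 \left(-15\right)\right) = -17780 - 3408 = -21188$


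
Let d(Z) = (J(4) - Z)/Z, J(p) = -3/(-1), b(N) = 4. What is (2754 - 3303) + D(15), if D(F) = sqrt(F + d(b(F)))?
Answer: -549 + sqrt(59)/2 ≈ -545.16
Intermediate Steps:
J(p) = 3 (J(p) = -3*(-1) = 3)
d(Z) = (3 - Z)/Z
D(F) = sqrt(-1/4 + F) (D(F) = sqrt(F + (3 - 1*4)/4) = sqrt(F + (3 - 4)/4) = sqrt(F + (1/4)*(-1)) = sqrt(F - 1/4) = sqrt(-1/4 + F))
(2754 - 3303) + D(15) = (2754 - 3303) + sqrt(-1 + 4*15)/2 = -549 + sqrt(-1 + 60)/2 = -549 + sqrt(59)/2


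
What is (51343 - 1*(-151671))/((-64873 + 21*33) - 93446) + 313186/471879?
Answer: -122835415/196773543 ≈ -0.62425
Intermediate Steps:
(51343 - 1*(-151671))/((-64873 + 21*33) - 93446) + 313186/471879 = (51343 + 151671)/((-64873 + 693) - 93446) + 313186*(1/471879) = 203014/(-64180 - 93446) + 313186/471879 = 203014/(-157626) + 313186/471879 = 203014*(-1/157626) + 313186/471879 = -14501/11259 + 313186/471879 = -122835415/196773543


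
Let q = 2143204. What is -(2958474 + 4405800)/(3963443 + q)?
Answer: -2454758/2035549 ≈ -1.2059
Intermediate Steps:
-(2958474 + 4405800)/(3963443 + q) = -(2958474 + 4405800)/(3963443 + 2143204) = -7364274/6106647 = -1*2454758/2035549 = -2454758/2035549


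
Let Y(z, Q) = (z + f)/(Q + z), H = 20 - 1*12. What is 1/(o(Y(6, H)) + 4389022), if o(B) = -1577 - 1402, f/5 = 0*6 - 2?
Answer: 1/4386043 ≈ 2.2800e-7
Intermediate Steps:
f = -10 (f = 5*(0*6 - 2) = 5*(0 - 2) = 5*(-2) = -10)
H = 8 (H = 20 - 12 = 8)
Y(z, Q) = (-10 + z)/(Q + z) (Y(z, Q) = (z - 10)/(Q + z) = (-10 + z)/(Q + z))
o(B) = -2979
1/(o(Y(6, H)) + 4389022) = 1/(-2979 + 4389022) = 1/4386043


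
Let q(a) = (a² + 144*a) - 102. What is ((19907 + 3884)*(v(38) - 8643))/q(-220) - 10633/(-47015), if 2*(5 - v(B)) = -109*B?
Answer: -7345235192261/781295270 ≈ -9401.4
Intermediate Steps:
v(B) = 5 + 109*B/2 (v(B) = 5 - (-109)*B/2 = 5 + 109*B/2)
q(a) = -102 + a² + 144*a
((19907 + 3884)*(v(38) - 8643))/q(-220) - 10633/(-47015) = ((19907 + 3884)*((5 + (109/2)*38) - 8643))/(-102 + (-220)² + 144*(-220)) - 10633/(-47015) = (23791*((5 + 2071) - 8643))/(-102 + 48400 - 31680) - 10633*(-1/47015) = (23791*(2076 - 8643))/16618 + 10633/47015 = (23791*(-6567))*(1/16618) + 10633/47015 = -156235497*1/16618 + 10633/47015 = -156235497/16618 + 10633/47015 = -7345235192261/781295270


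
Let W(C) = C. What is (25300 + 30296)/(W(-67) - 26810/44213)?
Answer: -2458065948/2989081 ≈ -822.35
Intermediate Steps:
(25300 + 30296)/(W(-67) - 26810/44213) = (25300 + 30296)/(-67 - 26810/44213) = 55596/(-67 - 26810*1/44213) = 55596/(-67 - 26810/44213) = 55596/(-2989081/44213) = 55596*(-44213/2989081) = -2458065948/2989081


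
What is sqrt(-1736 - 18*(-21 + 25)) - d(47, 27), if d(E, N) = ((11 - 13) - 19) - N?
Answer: 48 + 4*I*sqrt(113) ≈ 48.0 + 42.521*I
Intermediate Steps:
d(E, N) = -21 - N (d(E, N) = (-2 - 19) - N = -21 - N)
sqrt(-1736 - 18*(-21 + 25)) - d(47, 27) = sqrt(-1736 - 18*(-21 + 25)) - (-21 - 1*27) = sqrt(-1736 - 18*4) - (-21 - 27) = sqrt(-1736 - 72) - 1*(-48) = sqrt(-1808) + 48 = 4*I*sqrt(113) + 48 = 48 + 4*I*sqrt(113)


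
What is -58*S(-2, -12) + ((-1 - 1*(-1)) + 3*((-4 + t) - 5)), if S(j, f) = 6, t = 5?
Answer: -360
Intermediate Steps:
-58*S(-2, -12) + ((-1 - 1*(-1)) + 3*((-4 + t) - 5)) = -58*6 + ((-1 - 1*(-1)) + 3*((-4 + 5) - 5)) = -348 + ((-1 + 1) + 3*(1 - 5)) = -348 + (0 + 3*(-4)) = -348 + (0 - 12) = -348 - 12 = -360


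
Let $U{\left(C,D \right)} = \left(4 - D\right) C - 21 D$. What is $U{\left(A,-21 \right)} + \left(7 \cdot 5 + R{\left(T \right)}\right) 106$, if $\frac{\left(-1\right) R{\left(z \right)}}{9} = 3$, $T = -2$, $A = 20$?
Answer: $1789$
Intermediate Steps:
$R{\left(z \right)} = -27$ ($R{\left(z \right)} = \left(-9\right) 3 = -27$)
$U{\left(C,D \right)} = - 21 D + C \left(4 - D\right)$ ($U{\left(C,D \right)} = C \left(4 - D\right) - 21 D = - 21 D + C \left(4 - D\right)$)
$U{\left(A,-21 \right)} + \left(7 \cdot 5 + R{\left(T \right)}\right) 106 = \left(\left(-21\right) \left(-21\right) + 4 \cdot 20 - 20 \left(-21\right)\right) + \left(7 \cdot 5 - 27\right) 106 = \left(441 + 80 + 420\right) + \left(35 - 27\right) 106 = 941 + 8 \cdot 106 = 941 + 848 = 1789$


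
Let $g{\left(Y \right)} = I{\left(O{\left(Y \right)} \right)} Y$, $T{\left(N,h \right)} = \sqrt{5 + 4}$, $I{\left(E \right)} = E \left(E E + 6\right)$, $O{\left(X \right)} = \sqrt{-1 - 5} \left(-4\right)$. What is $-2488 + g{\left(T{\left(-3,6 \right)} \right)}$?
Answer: $-2488 + 1080 i \sqrt{6} \approx -2488.0 + 2645.4 i$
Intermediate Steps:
$O{\left(X \right)} = - 4 i \sqrt{6}$ ($O{\left(X \right)} = \sqrt{-6} \left(-4\right) = i \sqrt{6} \left(-4\right) = - 4 i \sqrt{6}$)
$I{\left(E \right)} = E \left(6 + E^{2}\right)$ ($I{\left(E \right)} = E \left(E^{2} + 6\right) = E \left(6 + E^{2}\right)$)
$T{\left(N,h \right)} = 3$ ($T{\left(N,h \right)} = \sqrt{9} = 3$)
$g{\left(Y \right)} = 360 i Y \sqrt{6}$ ($g{\left(Y \right)} = - 4 i \sqrt{6} \left(6 + \left(- 4 i \sqrt{6}\right)^{2}\right) Y = - 4 i \sqrt{6} \left(6 - 96\right) Y = - 4 i \sqrt{6} \left(-90\right) Y = 360 i \sqrt{6} Y = 360 i Y \sqrt{6}$)
$-2488 + g{\left(T{\left(-3,6 \right)} \right)} = -2488 + 360 i 3 \sqrt{6} = -2488 + 1080 i \sqrt{6}$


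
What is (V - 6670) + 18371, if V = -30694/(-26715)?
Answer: 312622909/26715 ≈ 11702.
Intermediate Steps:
V = 30694/26715 (V = -30694*(-1/26715) = 30694/26715 ≈ 1.1489)
(V - 6670) + 18371 = (30694/26715 - 6670) + 18371 = -178158356/26715 + 18371 = 312622909/26715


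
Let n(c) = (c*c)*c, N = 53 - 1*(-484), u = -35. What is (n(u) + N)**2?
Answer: 1792506244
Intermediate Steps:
N = 537 (N = 53 + 484 = 537)
n(c) = c**3 (n(c) = c**2*c = c**3)
(n(u) + N)**2 = ((-35)**3 + 537)**2 = (-42875 + 537)**2 = (-42338)**2 = 1792506244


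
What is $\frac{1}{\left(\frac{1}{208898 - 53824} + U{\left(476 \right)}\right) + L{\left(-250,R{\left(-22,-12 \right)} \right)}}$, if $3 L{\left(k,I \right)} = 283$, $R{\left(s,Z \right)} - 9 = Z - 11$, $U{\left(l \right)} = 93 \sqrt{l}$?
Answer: $- \frac{20416707104790}{889106098758979391} + \frac{40256260726824 \sqrt{119}}{889106098758979391} \approx 0.00047095$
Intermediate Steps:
$R{\left(s,Z \right)} = -2 + Z$ ($R{\left(s,Z \right)} = 9 + \left(Z - 11\right) = 9 + \left(-11 + Z\right) = -2 + Z$)
$L{\left(k,I \right)} = \frac{283}{3}$ ($L{\left(k,I \right)} = \frac{1}{3} \cdot 283 = \frac{283}{3}$)
$\frac{1}{\left(\frac{1}{208898 - 53824} + U{\left(476 \right)}\right) + L{\left(-250,R{\left(-22,-12 \right)} \right)}} = \frac{1}{\left(\frac{1}{208898 - 53824} + 93 \sqrt{476}\right) + \frac{283}{3}} = \frac{1}{\left(\frac{1}{155074} + 93 \cdot 2 \sqrt{119}\right) + \frac{283}{3}} = \frac{1}{\left(\frac{1}{155074} + 186 \sqrt{119}\right) + \frac{283}{3}} = \frac{1}{\frac{43885945}{465222} + 186 \sqrt{119}}$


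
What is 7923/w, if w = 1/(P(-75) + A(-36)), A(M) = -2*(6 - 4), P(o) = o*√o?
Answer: -31692 - 2971125*I*√3 ≈ -31692.0 - 5.1461e+6*I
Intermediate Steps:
P(o) = o^(3/2)
A(M) = -4 (A(M) = -2*2 = -4)
w = 1/(-4 - 375*I*√3) (w = 1/((-75)^(3/2) - 4) = 1/(-375*I*√3 - 4) = 1/(-4 - 375*I*√3) ≈ -9.481e-6 + 0.0015395*I)
7923/w = 7923/((I/(-4*I + 375*√3))) = 7923*(-I*(-4*I + 375*√3)) = -7923*I*(-4*I + 375*√3)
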